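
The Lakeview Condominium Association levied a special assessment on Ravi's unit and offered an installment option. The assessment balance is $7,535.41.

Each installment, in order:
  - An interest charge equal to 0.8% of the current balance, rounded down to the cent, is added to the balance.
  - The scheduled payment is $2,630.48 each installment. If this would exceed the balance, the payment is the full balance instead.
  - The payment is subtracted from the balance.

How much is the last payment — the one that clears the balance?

$2,393.44

# | Opening | Interest | Payment | End bal
1 | $7,535.41 | $60.28 | $2,630.48 | $4,965.21
2 | $4,965.21 | $39.72 | $2,630.48 | $2,374.45
3 | $2,374.45 | $18.99 | $2,393.44 | $0.00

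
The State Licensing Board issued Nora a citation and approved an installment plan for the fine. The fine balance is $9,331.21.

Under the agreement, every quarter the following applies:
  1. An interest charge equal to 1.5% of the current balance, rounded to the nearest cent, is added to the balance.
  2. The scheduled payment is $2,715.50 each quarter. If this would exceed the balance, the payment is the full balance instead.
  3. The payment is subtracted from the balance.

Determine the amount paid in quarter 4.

Quarter 1: opening $9,331.21; interest $139.97 → $9,471.18; payment $2,715.50; balance $6,755.68
Quarter 2: opening $6,755.68; interest $101.34 → $6,857.02; payment $2,715.50; balance $4,141.52
Quarter 3: opening $4,141.52; interest $62.12 → $4,203.64; payment $2,715.50; balance $1,488.14
Quarter 4: opening $1,488.14; interest $22.32 → $1,510.46; payment $1,510.46; balance $0.00

$1,510.46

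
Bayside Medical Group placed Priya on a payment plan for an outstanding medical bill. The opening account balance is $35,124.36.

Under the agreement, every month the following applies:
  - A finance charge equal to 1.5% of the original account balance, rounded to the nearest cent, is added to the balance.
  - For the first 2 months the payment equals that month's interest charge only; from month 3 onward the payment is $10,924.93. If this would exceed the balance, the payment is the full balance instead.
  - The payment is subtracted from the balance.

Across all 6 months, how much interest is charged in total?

Month 1: $35,124.36 +$526.87 interest = $35,651.23; pay $526.87 → $35,124.36
Month 2: $35,124.36 +$526.87 interest = $35,651.23; pay $526.87 → $35,124.36
Month 3: $35,124.36 +$526.87 interest = $35,651.23; pay $10,924.93 → $24,726.30
Month 4: $24,726.30 +$526.87 interest = $25,253.17; pay $10,924.93 → $14,328.24
Month 5: $14,328.24 +$526.87 interest = $14,855.11; pay $10,924.93 → $3,930.18
Month 6: $3,930.18 +$526.87 interest = $4,457.05; pay $4,457.05 → $0.00
Total interest: $526.87 + $526.87 + $526.87 + $526.87 + $526.87 + $526.87 = $3,161.22

$3,161.22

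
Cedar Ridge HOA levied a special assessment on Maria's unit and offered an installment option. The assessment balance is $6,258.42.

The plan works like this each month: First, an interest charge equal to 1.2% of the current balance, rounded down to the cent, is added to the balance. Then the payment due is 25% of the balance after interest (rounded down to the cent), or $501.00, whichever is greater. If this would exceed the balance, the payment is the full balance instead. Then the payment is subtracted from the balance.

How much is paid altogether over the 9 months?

$6,532.19

# | Opening | Interest | Payment | End bal
1 | $6,258.42 | $75.10 | $1,583.38 | $4,750.14
2 | $4,750.14 | $57.00 | $1,201.78 | $3,605.36
3 | $3,605.36 | $43.26 | $912.15 | $2,736.47
4 | $2,736.47 | $32.83 | $692.32 | $2,076.98
5 | $2,076.98 | $24.92 | $525.47 | $1,576.43
6 | $1,576.43 | $18.91 | $501.00 | $1,094.34
7 | $1,094.34 | $13.13 | $501.00 | $606.47
8 | $606.47 | $7.27 | $501.00 | $112.74
9 | $112.74 | $1.35 | $114.09 | $0.00
Total paid: $6,532.19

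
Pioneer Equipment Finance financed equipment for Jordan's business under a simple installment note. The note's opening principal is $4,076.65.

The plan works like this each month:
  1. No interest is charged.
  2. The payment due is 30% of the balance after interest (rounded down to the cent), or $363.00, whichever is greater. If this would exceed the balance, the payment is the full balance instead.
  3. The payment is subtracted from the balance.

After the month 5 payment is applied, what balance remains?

Month 1: opening $4,076.65; payment $1,222.99; balance $2,853.66
Month 2: opening $2,853.66; payment $856.09; balance $1,997.57
Month 3: opening $1,997.57; payment $599.27; balance $1,398.30
Month 4: opening $1,398.30; payment $419.49; balance $978.81
Month 5: opening $978.81; payment $363.00; balance $615.81

$615.81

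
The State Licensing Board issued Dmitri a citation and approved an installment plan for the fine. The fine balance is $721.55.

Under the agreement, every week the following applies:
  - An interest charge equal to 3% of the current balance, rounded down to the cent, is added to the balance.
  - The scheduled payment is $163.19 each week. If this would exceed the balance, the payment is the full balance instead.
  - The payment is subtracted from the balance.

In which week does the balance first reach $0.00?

Week 1: opening $721.55; interest $21.64 → $743.19; payment $163.19; balance $580.00
Week 2: opening $580.00; interest $17.40 → $597.40; payment $163.19; balance $434.21
Week 3: opening $434.21; interest $13.02 → $447.23; payment $163.19; balance $284.04
Week 4: opening $284.04; interest $8.52 → $292.56; payment $163.19; balance $129.37
Week 5: opening $129.37; interest $3.88 → $133.25; payment $133.25; balance $0.00
Balance reaches $0.00 in week 5.

5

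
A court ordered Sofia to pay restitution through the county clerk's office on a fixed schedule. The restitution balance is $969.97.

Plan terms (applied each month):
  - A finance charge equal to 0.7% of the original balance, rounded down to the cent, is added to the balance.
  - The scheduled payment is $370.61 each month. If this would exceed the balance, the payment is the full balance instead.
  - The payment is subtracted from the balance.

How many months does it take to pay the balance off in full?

Month 1: $969.97 +$6.78 interest = $976.75; pay $370.61 → $606.14
Month 2: $606.14 +$6.78 interest = $612.92; pay $370.61 → $242.31
Month 3: $242.31 +$6.78 interest = $249.09; pay $249.09 → $0.00
Balance reaches $0.00 in month 3.

3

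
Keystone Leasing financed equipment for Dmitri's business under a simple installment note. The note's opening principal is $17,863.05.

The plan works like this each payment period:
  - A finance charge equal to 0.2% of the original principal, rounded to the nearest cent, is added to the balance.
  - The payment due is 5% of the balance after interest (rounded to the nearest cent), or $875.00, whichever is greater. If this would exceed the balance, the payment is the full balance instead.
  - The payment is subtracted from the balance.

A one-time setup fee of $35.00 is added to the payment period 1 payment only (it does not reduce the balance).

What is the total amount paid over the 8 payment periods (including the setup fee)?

# | Opening | Interest | Payment | Fee | End bal
1 | $17,863.05 | $35.73 | $894.94 | $35.00 | $17,003.84
2 | $17,003.84 | $35.73 | $875.00 | — | $16,164.57
3 | $16,164.57 | $35.73 | $875.00 | — | $15,325.30
4 | $15,325.30 | $35.73 | $875.00 | — | $14,486.03
5 | $14,486.03 | $35.73 | $875.00 | — | $13,646.76
6 | $13,646.76 | $35.73 | $875.00 | — | $12,807.49
7 | $12,807.49 | $35.73 | $875.00 | — | $11,968.22
8 | $11,968.22 | $35.73 | $875.00 | — | $11,128.95
Total paid: $7,054.94

$7,054.94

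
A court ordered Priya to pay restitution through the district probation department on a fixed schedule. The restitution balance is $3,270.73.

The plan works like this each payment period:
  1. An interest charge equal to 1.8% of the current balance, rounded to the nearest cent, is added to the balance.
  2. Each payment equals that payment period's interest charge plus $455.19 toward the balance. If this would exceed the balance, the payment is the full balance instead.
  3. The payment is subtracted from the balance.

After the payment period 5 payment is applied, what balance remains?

$994.78

Payment period 1: opening $3,270.73; interest $58.87 → $3,329.60; payment $514.06; balance $2,815.54
Payment period 2: opening $2,815.54; interest $50.68 → $2,866.22; payment $505.87; balance $2,360.35
Payment period 3: opening $2,360.35; interest $42.49 → $2,402.84; payment $497.68; balance $1,905.16
Payment period 4: opening $1,905.16; interest $34.29 → $1,939.45; payment $489.48; balance $1,449.97
Payment period 5: opening $1,449.97; interest $26.10 → $1,476.07; payment $481.29; balance $994.78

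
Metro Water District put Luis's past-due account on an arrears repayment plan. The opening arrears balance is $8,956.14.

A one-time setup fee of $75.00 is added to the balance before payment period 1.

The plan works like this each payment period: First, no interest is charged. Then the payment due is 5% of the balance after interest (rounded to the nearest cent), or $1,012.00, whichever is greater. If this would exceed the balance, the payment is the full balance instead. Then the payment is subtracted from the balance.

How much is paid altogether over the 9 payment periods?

$9,031.14

# | Opening | Payment | End bal
1 | $9,031.14 | $1,012.00 | $8,019.14
2 | $8,019.14 | $1,012.00 | $7,007.14
3 | $7,007.14 | $1,012.00 | $5,995.14
4 | $5,995.14 | $1,012.00 | $4,983.14
5 | $4,983.14 | $1,012.00 | $3,971.14
6 | $3,971.14 | $1,012.00 | $2,959.14
7 | $2,959.14 | $1,012.00 | $1,947.14
8 | $1,947.14 | $1,012.00 | $935.14
9 | $935.14 | $935.14 | $0.00
Total paid: $9,031.14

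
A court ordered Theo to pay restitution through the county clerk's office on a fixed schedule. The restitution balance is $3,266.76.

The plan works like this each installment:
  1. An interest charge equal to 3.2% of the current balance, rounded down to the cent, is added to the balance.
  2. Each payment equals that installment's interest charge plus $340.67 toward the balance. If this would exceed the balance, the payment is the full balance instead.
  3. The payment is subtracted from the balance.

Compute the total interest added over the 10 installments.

Installment 1: $3,266.76 +$104.53 interest = $3,371.29; pay $445.20 → $2,926.09
Installment 2: $2,926.09 +$93.63 interest = $3,019.72; pay $434.30 → $2,585.42
Installment 3: $2,585.42 +$82.73 interest = $2,668.15; pay $423.40 → $2,244.75
Installment 4: $2,244.75 +$71.83 interest = $2,316.58; pay $412.50 → $1,904.08
Installment 5: $1,904.08 +$60.93 interest = $1,965.01; pay $401.60 → $1,563.41
Installment 6: $1,563.41 +$50.02 interest = $1,613.43; pay $390.69 → $1,222.74
Installment 7: $1,222.74 +$39.12 interest = $1,261.86; pay $379.79 → $882.07
Installment 8: $882.07 +$28.22 interest = $910.29; pay $368.89 → $541.40
Installment 9: $541.40 +$17.32 interest = $558.72; pay $357.99 → $200.73
Installment 10: $200.73 +$6.42 interest = $207.15; pay $207.15 → $0.00
Total interest: $104.53 + $93.63 + $82.73 + $71.83 + $60.93 + $50.02 + $39.12 + $28.22 + $17.32 + $6.42 = $554.75

$554.75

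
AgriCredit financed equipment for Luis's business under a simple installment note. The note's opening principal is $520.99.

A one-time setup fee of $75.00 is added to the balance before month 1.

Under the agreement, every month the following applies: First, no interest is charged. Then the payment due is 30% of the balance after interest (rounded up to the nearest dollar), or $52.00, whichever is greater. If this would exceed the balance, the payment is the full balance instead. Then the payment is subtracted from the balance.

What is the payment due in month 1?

Month 1: opening $595.99; payment $179.00; balance $416.99

$179.00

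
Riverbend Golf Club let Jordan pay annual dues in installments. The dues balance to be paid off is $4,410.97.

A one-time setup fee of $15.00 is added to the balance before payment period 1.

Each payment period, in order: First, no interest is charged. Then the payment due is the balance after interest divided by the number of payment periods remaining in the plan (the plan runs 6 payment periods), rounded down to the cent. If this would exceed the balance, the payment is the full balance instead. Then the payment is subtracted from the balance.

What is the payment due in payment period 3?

$737.66

Payment period 1: $4,425.97 − $737.66 → $3,688.31
Payment period 2: $3,688.31 − $737.66 → $2,950.65
Payment period 3: $2,950.65 − $737.66 → $2,212.99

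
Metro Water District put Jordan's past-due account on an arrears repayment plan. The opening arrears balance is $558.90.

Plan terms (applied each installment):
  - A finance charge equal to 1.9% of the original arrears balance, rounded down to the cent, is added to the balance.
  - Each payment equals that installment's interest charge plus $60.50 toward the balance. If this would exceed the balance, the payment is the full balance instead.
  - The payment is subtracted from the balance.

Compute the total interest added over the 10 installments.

$106.10

Installment 1: $558.90 +$10.61 interest = $569.51; pay $71.11 → $498.40
Installment 2: $498.40 +$10.61 interest = $509.01; pay $71.11 → $437.90
Installment 3: $437.90 +$10.61 interest = $448.51; pay $71.11 → $377.40
Installment 4: $377.40 +$10.61 interest = $388.01; pay $71.11 → $316.90
Installment 5: $316.90 +$10.61 interest = $327.51; pay $71.11 → $256.40
Installment 6: $256.40 +$10.61 interest = $267.01; pay $71.11 → $195.90
Installment 7: $195.90 +$10.61 interest = $206.51; pay $71.11 → $135.40
Installment 8: $135.40 +$10.61 interest = $146.01; pay $71.11 → $74.90
Installment 9: $74.90 +$10.61 interest = $85.51; pay $71.11 → $14.40
Installment 10: $14.40 +$10.61 interest = $25.01; pay $25.01 → $0.00
Total interest: $10.61 + $10.61 + $10.61 + $10.61 + $10.61 + $10.61 + $10.61 + $10.61 + $10.61 + $10.61 = $106.10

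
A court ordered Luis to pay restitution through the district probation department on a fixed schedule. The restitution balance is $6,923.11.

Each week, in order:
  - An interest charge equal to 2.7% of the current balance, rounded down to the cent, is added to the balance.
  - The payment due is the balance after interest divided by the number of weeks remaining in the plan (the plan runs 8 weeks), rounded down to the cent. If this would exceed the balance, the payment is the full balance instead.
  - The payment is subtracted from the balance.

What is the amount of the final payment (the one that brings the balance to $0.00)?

$1,070.96

Week 1: $6,923.11 +$186.92 interest = $7,110.03; pay $888.75 → $6,221.28
Week 2: $6,221.28 +$167.97 interest = $6,389.25; pay $912.75 → $5,476.50
Week 3: $5,476.50 +$147.86 interest = $5,624.36; pay $937.39 → $4,686.97
Week 4: $4,686.97 +$126.54 interest = $4,813.51; pay $962.70 → $3,850.81
Week 5: $3,850.81 +$103.97 interest = $3,954.78; pay $988.69 → $2,966.09
Week 6: $2,966.09 +$80.08 interest = $3,046.17; pay $1,015.39 → $2,030.78
Week 7: $2,030.78 +$54.83 interest = $2,085.61; pay $1,042.80 → $1,042.81
Week 8: $1,042.81 +$28.15 interest = $1,070.96; pay $1,070.96 → $0.00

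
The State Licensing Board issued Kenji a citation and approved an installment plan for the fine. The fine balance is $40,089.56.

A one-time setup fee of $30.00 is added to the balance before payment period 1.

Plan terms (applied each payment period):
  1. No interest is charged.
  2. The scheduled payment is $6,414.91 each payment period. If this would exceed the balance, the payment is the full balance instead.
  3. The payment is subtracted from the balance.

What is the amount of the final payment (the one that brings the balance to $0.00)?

# | Opening | Payment | End bal
1 | $40,119.56 | $6,414.91 | $33,704.65
2 | $33,704.65 | $6,414.91 | $27,289.74
3 | $27,289.74 | $6,414.91 | $20,874.83
4 | $20,874.83 | $6,414.91 | $14,459.92
5 | $14,459.92 | $6,414.91 | $8,045.01
6 | $8,045.01 | $6,414.91 | $1,630.10
7 | $1,630.10 | $1,630.10 | $0.00

$1,630.10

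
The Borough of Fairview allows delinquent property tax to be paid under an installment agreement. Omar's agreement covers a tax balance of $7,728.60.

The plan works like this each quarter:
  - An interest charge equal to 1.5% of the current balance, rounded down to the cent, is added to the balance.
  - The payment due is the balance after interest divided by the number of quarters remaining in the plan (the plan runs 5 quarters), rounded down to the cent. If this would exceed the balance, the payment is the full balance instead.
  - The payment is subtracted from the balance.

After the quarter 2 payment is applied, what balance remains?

Quarter 1: $7,728.60 +$115.92 interest = $7,844.52; pay $1,568.90 → $6,275.62
Quarter 2: $6,275.62 +$94.13 interest = $6,369.75; pay $1,592.43 → $4,777.32

$4,777.32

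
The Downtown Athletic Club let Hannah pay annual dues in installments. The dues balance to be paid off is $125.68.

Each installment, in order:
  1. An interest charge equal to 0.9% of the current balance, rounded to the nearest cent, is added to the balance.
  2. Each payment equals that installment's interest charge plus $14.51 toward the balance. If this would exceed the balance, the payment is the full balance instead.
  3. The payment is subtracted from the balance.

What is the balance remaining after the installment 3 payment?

$82.15

Installment 1: $125.68 +$1.13 interest = $126.81; pay $15.64 → $111.17
Installment 2: $111.17 +$1.00 interest = $112.17; pay $15.51 → $96.66
Installment 3: $96.66 +$0.87 interest = $97.53; pay $15.38 → $82.15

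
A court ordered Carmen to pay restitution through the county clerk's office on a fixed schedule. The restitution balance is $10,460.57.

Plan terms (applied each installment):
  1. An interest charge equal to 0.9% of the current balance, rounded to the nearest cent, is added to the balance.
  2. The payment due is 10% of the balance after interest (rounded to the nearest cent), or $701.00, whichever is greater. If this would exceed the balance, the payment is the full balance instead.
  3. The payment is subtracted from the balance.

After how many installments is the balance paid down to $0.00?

Installment 1: $10,460.57 +$94.15 interest = $10,554.72; pay $1,055.47 → $9,499.25
Installment 2: $9,499.25 +$85.49 interest = $9,584.74; pay $958.47 → $8,626.27
Installment 3: $8,626.27 +$77.64 interest = $8,703.91; pay $870.39 → $7,833.52
Installment 4: $7,833.52 +$70.50 interest = $7,904.02; pay $790.40 → $7,113.62
Installment 5: $7,113.62 +$64.02 interest = $7,177.64; pay $717.76 → $6,459.88
Installment 6: $6,459.88 +$58.14 interest = $6,518.02; pay $701.00 → $5,817.02
Installment 7: $5,817.02 +$52.35 interest = $5,869.37; pay $701.00 → $5,168.37
Installment 8: $5,168.37 +$46.52 interest = $5,214.89; pay $701.00 → $4,513.89
Installment 9: $4,513.89 +$40.63 interest = $4,554.52; pay $701.00 → $3,853.52
Installment 10: $3,853.52 +$34.68 interest = $3,888.20; pay $701.00 → $3,187.20
Installment 11: $3,187.20 +$28.68 interest = $3,215.88; pay $701.00 → $2,514.88
Installment 12: $2,514.88 +$22.63 interest = $2,537.51; pay $701.00 → $1,836.51
Installment 13: $1,836.51 +$16.53 interest = $1,853.04; pay $701.00 → $1,152.04
Installment 14: $1,152.04 +$10.37 interest = $1,162.41; pay $701.00 → $461.41
Installment 15: $461.41 +$4.15 interest = $465.56; pay $465.56 → $0.00
Balance reaches $0.00 in installment 15.

15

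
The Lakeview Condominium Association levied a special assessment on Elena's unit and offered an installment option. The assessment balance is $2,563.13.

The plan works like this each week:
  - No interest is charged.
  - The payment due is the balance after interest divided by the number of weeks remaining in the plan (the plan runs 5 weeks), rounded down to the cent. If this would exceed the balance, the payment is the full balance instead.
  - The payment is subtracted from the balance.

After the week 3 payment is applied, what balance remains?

$1,025.26

Week 1: $2,563.13 − $512.62 → $2,050.51
Week 2: $2,050.51 − $512.62 → $1,537.89
Week 3: $1,537.89 − $512.63 → $1,025.26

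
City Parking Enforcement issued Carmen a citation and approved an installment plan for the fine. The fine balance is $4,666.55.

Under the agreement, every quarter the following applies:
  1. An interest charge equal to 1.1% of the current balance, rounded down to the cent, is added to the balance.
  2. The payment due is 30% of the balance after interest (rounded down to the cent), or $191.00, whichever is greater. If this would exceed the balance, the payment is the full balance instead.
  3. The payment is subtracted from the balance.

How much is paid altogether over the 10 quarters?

# | Opening | Interest | Payment | End bal
1 | $4,666.55 | $51.33 | $1,415.36 | $3,302.52
2 | $3,302.52 | $36.32 | $1,001.65 | $2,337.19
3 | $2,337.19 | $25.70 | $708.86 | $1,654.03
4 | $1,654.03 | $18.19 | $501.66 | $1,170.56
5 | $1,170.56 | $12.87 | $355.02 | $828.41
6 | $828.41 | $9.11 | $251.25 | $586.27
7 | $586.27 | $6.44 | $191.00 | $401.71
8 | $401.71 | $4.41 | $191.00 | $215.12
9 | $215.12 | $2.36 | $191.00 | $26.48
10 | $26.48 | $0.29 | $26.77 | $0.00
Total paid: $4,833.57

$4,833.57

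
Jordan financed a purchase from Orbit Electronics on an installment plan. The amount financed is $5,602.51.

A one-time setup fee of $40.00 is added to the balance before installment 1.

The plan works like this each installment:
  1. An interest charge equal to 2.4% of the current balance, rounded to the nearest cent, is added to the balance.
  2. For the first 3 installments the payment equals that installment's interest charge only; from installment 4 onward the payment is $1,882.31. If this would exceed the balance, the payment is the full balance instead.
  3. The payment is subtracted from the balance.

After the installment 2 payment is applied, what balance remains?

$5,642.51

Installment 1: opening $5,642.51; interest $135.42 → $5,777.93; payment $135.42; balance $5,642.51
Installment 2: opening $5,642.51; interest $135.42 → $5,777.93; payment $135.42; balance $5,642.51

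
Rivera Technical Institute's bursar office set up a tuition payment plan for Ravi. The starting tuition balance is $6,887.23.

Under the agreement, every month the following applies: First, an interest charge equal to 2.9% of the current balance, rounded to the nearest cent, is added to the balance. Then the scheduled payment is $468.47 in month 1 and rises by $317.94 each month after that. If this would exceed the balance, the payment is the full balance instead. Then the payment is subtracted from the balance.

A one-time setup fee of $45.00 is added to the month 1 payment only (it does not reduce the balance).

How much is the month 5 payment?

$1,740.23

Month 1: opening $6,887.23; interest $199.73 → $7,086.96; payment $468.47 (+ $45.00 fee); balance $6,618.49
Month 2: opening $6,618.49; interest $191.94 → $6,810.43; payment $786.41; balance $6,024.02
Month 3: opening $6,024.02; interest $174.70 → $6,198.72; payment $1,104.35; balance $5,094.37
Month 4: opening $5,094.37; interest $147.74 → $5,242.11; payment $1,422.29; balance $3,819.82
Month 5: opening $3,819.82; interest $110.77 → $3,930.59; payment $1,740.23; balance $2,190.36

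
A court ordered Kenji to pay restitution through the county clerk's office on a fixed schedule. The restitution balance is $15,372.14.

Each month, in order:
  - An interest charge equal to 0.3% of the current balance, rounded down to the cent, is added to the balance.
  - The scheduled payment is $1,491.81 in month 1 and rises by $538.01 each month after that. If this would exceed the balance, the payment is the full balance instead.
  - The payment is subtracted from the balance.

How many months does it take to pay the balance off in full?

Month 1: opening $15,372.14; interest $46.11 → $15,418.25; payment $1,491.81; balance $13,926.44
Month 2: opening $13,926.44; interest $41.77 → $13,968.21; payment $2,029.82; balance $11,938.39
Month 3: opening $11,938.39; interest $35.81 → $11,974.20; payment $2,567.83; balance $9,406.37
Month 4: opening $9,406.37; interest $28.21 → $9,434.58; payment $3,105.84; balance $6,328.74
Month 5: opening $6,328.74; interest $18.98 → $6,347.72; payment $3,643.85; balance $2,703.87
Month 6: opening $2,703.87; interest $8.11 → $2,711.98; payment $2,711.98; balance $0.00
Balance reaches $0.00 in month 6.

6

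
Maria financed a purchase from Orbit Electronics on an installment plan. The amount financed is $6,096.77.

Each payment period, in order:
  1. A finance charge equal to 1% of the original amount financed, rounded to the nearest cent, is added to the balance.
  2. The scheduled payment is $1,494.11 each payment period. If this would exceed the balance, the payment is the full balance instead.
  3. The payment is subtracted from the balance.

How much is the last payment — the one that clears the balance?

$425.18

Payment period 1: $6,096.77 +$60.97 interest = $6,157.74; pay $1,494.11 → $4,663.63
Payment period 2: $4,663.63 +$60.97 interest = $4,724.60; pay $1,494.11 → $3,230.49
Payment period 3: $3,230.49 +$60.97 interest = $3,291.46; pay $1,494.11 → $1,797.35
Payment period 4: $1,797.35 +$60.97 interest = $1,858.32; pay $1,494.11 → $364.21
Payment period 5: $364.21 +$60.97 interest = $425.18; pay $425.18 → $0.00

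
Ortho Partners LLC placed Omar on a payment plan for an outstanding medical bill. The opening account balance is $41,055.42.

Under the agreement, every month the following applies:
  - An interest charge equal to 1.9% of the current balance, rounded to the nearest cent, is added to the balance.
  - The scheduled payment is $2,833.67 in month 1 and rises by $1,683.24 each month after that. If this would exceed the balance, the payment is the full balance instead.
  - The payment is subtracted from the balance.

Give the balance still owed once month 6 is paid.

$2,235.97

# | Opening | Interest | Payment | End bal
1 | $41,055.42 | $780.05 | $2,833.67 | $39,001.80
2 | $39,001.80 | $741.03 | $4,516.91 | $35,225.92
3 | $35,225.92 | $669.29 | $6,200.15 | $29,695.06
4 | $29,695.06 | $564.21 | $7,883.39 | $22,375.88
5 | $22,375.88 | $425.14 | $9,566.63 | $13,234.39
6 | $13,234.39 | $251.45 | $11,249.87 | $2,235.97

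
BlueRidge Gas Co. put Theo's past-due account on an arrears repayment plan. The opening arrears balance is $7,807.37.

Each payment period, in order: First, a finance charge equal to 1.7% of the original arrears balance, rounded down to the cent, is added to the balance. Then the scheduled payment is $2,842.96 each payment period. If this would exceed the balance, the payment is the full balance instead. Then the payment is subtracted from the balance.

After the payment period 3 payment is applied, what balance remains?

Payment period 1: $7,807.37 +$132.72 interest = $7,940.09; pay $2,842.96 → $5,097.13
Payment period 2: $5,097.13 +$132.72 interest = $5,229.85; pay $2,842.96 → $2,386.89
Payment period 3: $2,386.89 +$132.72 interest = $2,519.61; pay $2,519.61 → $0.00

$0.00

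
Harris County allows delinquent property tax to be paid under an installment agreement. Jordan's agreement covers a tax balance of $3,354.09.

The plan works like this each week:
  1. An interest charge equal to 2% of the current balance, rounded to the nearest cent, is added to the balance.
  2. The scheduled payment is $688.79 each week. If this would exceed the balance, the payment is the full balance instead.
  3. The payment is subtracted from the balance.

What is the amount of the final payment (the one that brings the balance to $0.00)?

Week 1: opening $3,354.09; interest $67.08 → $3,421.17; payment $688.79; balance $2,732.38
Week 2: opening $2,732.38; interest $54.65 → $2,787.03; payment $688.79; balance $2,098.24
Week 3: opening $2,098.24; interest $41.96 → $2,140.20; payment $688.79; balance $1,451.41
Week 4: opening $1,451.41; interest $29.03 → $1,480.44; payment $688.79; balance $791.65
Week 5: opening $791.65; interest $15.83 → $807.48; payment $688.79; balance $118.69
Week 6: opening $118.69; interest $2.37 → $121.06; payment $121.06; balance $0.00

$121.06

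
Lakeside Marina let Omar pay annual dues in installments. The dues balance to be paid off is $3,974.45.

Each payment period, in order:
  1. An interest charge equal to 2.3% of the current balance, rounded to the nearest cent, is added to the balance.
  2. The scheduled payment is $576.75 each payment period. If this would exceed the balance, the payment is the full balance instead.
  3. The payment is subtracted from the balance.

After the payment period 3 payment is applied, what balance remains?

Payment period 1: $3,974.45 +$91.41 interest = $4,065.86; pay $576.75 → $3,489.11
Payment period 2: $3,489.11 +$80.25 interest = $3,569.36; pay $576.75 → $2,992.61
Payment period 3: $2,992.61 +$68.83 interest = $3,061.44; pay $576.75 → $2,484.69

$2,484.69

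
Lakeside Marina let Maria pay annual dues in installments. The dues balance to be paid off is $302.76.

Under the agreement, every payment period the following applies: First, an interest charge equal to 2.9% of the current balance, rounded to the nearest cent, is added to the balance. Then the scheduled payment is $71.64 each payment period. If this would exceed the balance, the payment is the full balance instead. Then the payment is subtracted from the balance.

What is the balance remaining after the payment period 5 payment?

$0.00

Payment period 1: opening $302.76; interest $8.78 → $311.54; payment $71.64; balance $239.90
Payment period 2: opening $239.90; interest $6.96 → $246.86; payment $71.64; balance $175.22
Payment period 3: opening $175.22; interest $5.08 → $180.30; payment $71.64; balance $108.66
Payment period 4: opening $108.66; interest $3.15 → $111.81; payment $71.64; balance $40.17
Payment period 5: opening $40.17; interest $1.16 → $41.33; payment $41.33; balance $0.00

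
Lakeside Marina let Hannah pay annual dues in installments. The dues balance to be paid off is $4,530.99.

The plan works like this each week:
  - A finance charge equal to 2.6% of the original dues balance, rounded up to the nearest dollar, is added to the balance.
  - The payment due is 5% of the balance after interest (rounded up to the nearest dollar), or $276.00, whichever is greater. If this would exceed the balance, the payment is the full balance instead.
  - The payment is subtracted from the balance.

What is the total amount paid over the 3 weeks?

$828.00

Week 1: $4,530.99 +$118.00 interest = $4,648.99; pay $276.00 → $4,372.99
Week 2: $4,372.99 +$118.00 interest = $4,490.99; pay $276.00 → $4,214.99
Week 3: $4,214.99 +$118.00 interest = $4,332.99; pay $276.00 → $4,056.99
Total paid: $828.00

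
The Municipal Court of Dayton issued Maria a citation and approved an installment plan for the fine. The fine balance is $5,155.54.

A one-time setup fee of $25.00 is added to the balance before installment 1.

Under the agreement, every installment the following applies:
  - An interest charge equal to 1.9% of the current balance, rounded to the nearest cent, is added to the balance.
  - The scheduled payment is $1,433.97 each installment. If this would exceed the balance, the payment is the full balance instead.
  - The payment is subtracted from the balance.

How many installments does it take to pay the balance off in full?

Installment 1: opening $5,180.54; interest $98.43 → $5,278.97; payment $1,433.97; balance $3,845.00
Installment 2: opening $3,845.00; interest $73.06 → $3,918.06; payment $1,433.97; balance $2,484.09
Installment 3: opening $2,484.09; interest $47.20 → $2,531.29; payment $1,433.97; balance $1,097.32
Installment 4: opening $1,097.32; interest $20.85 → $1,118.17; payment $1,118.17; balance $0.00
Balance reaches $0.00 in installment 4.

4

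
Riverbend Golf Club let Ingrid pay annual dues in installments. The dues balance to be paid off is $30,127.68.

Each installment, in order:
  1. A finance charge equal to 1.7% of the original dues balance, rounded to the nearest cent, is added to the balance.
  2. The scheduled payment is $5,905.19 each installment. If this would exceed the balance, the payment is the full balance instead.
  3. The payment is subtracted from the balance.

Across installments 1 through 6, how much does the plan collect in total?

$33,200.70

Installment 1: opening $30,127.68; interest $512.17 → $30,639.85; payment $5,905.19; balance $24,734.66
Installment 2: opening $24,734.66; interest $512.17 → $25,246.83; payment $5,905.19; balance $19,341.64
Installment 3: opening $19,341.64; interest $512.17 → $19,853.81; payment $5,905.19; balance $13,948.62
Installment 4: opening $13,948.62; interest $512.17 → $14,460.79; payment $5,905.19; balance $8,555.60
Installment 5: opening $8,555.60; interest $512.17 → $9,067.77; payment $5,905.19; balance $3,162.58
Installment 6: opening $3,162.58; interest $512.17 → $3,674.75; payment $3,674.75; balance $0.00
Total paid: $33,200.70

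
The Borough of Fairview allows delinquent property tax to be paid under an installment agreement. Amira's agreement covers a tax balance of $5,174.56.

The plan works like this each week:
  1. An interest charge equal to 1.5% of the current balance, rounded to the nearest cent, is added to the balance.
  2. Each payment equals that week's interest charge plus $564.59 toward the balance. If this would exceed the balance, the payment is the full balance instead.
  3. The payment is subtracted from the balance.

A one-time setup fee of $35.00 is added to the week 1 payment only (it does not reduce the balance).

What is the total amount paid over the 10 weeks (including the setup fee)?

$5,604.65

Week 1: $5,174.56 +$77.62 interest = $5,252.18; pay $642.21 (+ $35.00 fee) → $4,609.97
Week 2: $4,609.97 +$69.15 interest = $4,679.12; pay $633.74 → $4,045.38
Week 3: $4,045.38 +$60.68 interest = $4,106.06; pay $625.27 → $3,480.79
Week 4: $3,480.79 +$52.21 interest = $3,533.00; pay $616.80 → $2,916.20
Week 5: $2,916.20 +$43.74 interest = $2,959.94; pay $608.33 → $2,351.61
Week 6: $2,351.61 +$35.27 interest = $2,386.88; pay $599.86 → $1,787.02
Week 7: $1,787.02 +$26.81 interest = $1,813.83; pay $591.40 → $1,222.43
Week 8: $1,222.43 +$18.34 interest = $1,240.77; pay $582.93 → $657.84
Week 9: $657.84 +$9.87 interest = $667.71; pay $574.46 → $93.25
Week 10: $93.25 +$1.40 interest = $94.65; pay $94.65 → $0.00
Total paid: $5,604.65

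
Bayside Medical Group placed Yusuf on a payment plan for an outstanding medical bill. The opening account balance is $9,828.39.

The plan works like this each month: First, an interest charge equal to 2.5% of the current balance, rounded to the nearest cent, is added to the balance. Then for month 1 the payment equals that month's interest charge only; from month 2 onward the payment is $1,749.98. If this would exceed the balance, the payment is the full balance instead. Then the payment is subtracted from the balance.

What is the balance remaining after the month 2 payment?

Month 1: $9,828.39 +$245.71 interest = $10,074.10; pay $245.71 → $9,828.39
Month 2: $9,828.39 +$245.71 interest = $10,074.10; pay $1,749.98 → $8,324.12

$8,324.12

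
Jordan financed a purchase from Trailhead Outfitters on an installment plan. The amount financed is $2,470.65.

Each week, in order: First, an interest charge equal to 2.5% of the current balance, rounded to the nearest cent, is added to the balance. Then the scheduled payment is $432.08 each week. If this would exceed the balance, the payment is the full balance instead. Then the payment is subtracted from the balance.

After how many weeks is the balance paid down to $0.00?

7

Week 1: opening $2,470.65; interest $61.77 → $2,532.42; payment $432.08; balance $2,100.34
Week 2: opening $2,100.34; interest $52.51 → $2,152.85; payment $432.08; balance $1,720.77
Week 3: opening $1,720.77; interest $43.02 → $1,763.79; payment $432.08; balance $1,331.71
Week 4: opening $1,331.71; interest $33.29 → $1,365.00; payment $432.08; balance $932.92
Week 5: opening $932.92; interest $23.32 → $956.24; payment $432.08; balance $524.16
Week 6: opening $524.16; interest $13.10 → $537.26; payment $432.08; balance $105.18
Week 7: opening $105.18; interest $2.63 → $107.81; payment $107.81; balance $0.00
Balance reaches $0.00 in week 7.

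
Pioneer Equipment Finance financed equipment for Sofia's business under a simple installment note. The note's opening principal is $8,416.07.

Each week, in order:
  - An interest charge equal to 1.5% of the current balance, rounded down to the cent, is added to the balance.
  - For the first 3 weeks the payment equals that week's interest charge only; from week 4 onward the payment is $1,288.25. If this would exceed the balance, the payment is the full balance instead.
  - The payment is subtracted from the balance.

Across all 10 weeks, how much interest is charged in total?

# | Opening | Interest | Payment | End bal
1 | $8,416.07 | $126.24 | $126.24 | $8,416.07
2 | $8,416.07 | $126.24 | $126.24 | $8,416.07
3 | $8,416.07 | $126.24 | $126.24 | $8,416.07
4 | $8,416.07 | $126.24 | $1,288.25 | $7,254.06
5 | $7,254.06 | $108.81 | $1,288.25 | $6,074.62
6 | $6,074.62 | $91.11 | $1,288.25 | $4,877.48
7 | $4,877.48 | $73.16 | $1,288.25 | $3,662.39
8 | $3,662.39 | $54.93 | $1,288.25 | $2,429.07
9 | $2,429.07 | $36.43 | $1,288.25 | $1,177.25
10 | $1,177.25 | $17.65 | $1,194.90 | $0.00
Total interest: $126.24 + $126.24 + $126.24 + $126.24 + $108.81 + $91.11 + $73.16 + $54.93 + $36.43 + $17.65 = $887.05

$887.05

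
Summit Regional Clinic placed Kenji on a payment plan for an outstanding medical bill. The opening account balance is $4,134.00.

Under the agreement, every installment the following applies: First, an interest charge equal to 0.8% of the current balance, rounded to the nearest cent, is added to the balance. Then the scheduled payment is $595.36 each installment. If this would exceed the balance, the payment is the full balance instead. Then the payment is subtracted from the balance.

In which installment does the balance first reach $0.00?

Installment 1: opening $4,134.00; interest $33.07 → $4,167.07; payment $595.36; balance $3,571.71
Installment 2: opening $3,571.71; interest $28.57 → $3,600.28; payment $595.36; balance $3,004.92
Installment 3: opening $3,004.92; interest $24.04 → $3,028.96; payment $595.36; balance $2,433.60
Installment 4: opening $2,433.60; interest $19.47 → $2,453.07; payment $595.36; balance $1,857.71
Installment 5: opening $1,857.71; interest $14.86 → $1,872.57; payment $595.36; balance $1,277.21
Installment 6: opening $1,277.21; interest $10.22 → $1,287.43; payment $595.36; balance $692.07
Installment 7: opening $692.07; interest $5.54 → $697.61; payment $595.36; balance $102.25
Installment 8: opening $102.25; interest $0.82 → $103.07; payment $103.07; balance $0.00
Balance reaches $0.00 in installment 8.

8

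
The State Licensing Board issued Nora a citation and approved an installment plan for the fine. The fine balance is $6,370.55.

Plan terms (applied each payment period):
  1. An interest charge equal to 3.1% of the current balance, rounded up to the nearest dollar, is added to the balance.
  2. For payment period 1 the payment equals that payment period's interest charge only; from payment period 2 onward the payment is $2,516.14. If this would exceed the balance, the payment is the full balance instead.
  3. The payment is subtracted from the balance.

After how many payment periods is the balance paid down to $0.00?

Payment period 1: $6,370.55 +$198.00 interest = $6,568.55; pay $198.00 → $6,370.55
Payment period 2: $6,370.55 +$198.00 interest = $6,568.55; pay $2,516.14 → $4,052.41
Payment period 3: $4,052.41 +$126.00 interest = $4,178.41; pay $2,516.14 → $1,662.27
Payment period 4: $1,662.27 +$52.00 interest = $1,714.27; pay $1,714.27 → $0.00
Balance reaches $0.00 in payment period 4.

4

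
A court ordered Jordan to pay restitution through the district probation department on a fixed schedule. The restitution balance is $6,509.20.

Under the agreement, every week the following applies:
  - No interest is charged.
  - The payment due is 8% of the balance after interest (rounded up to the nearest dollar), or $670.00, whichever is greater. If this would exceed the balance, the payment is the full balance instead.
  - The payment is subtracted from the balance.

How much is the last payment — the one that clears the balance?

$479.20

Week 1: opening $6,509.20; payment $670.00; balance $5,839.20
Week 2: opening $5,839.20; payment $670.00; balance $5,169.20
Week 3: opening $5,169.20; payment $670.00; balance $4,499.20
Week 4: opening $4,499.20; payment $670.00; balance $3,829.20
Week 5: opening $3,829.20; payment $670.00; balance $3,159.20
Week 6: opening $3,159.20; payment $670.00; balance $2,489.20
Week 7: opening $2,489.20; payment $670.00; balance $1,819.20
Week 8: opening $1,819.20; payment $670.00; balance $1,149.20
Week 9: opening $1,149.20; payment $670.00; balance $479.20
Week 10: opening $479.20; payment $479.20; balance $0.00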